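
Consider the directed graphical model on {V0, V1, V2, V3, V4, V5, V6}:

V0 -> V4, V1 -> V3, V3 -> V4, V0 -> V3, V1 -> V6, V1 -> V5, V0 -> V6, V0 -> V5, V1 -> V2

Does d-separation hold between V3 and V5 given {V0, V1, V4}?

6 paths connect V3 and V5; each must be blocked for d-separation to hold:
Path 1: V3 ← V0 → V5
  V0 is a fork here and V0 is conditioned on, so the path is blocked at V0.
Path 2: V3 ← V0 → V6 ← V1 → V5
  V0 is a fork here and V0 is conditioned on, so the path is blocked at V0.
Path 3: V3 ← V1 → V5
  V1 is a fork here and V1 is conditioned on, so the path is blocked at V1.
Path 4: V3 ← V1 → V6 ← V0 → V5
  V1 is a fork here and V1 is conditioned on, so the path is blocked at V1.
Path 5: V3 → V4 ← V0 → V5
  V0 is a fork here and V0 is conditioned on, so the path is blocked at V0.
Path 6: V3 → V4 ← V0 → V6 ← V1 → V5
  V0 is a fork here and V0 is conditioned on, so the path is blocked at V0.
Since every path is blocked, d-separation holds.

Yes — V3 and V5 are d-separated given {V0, V1, V4}.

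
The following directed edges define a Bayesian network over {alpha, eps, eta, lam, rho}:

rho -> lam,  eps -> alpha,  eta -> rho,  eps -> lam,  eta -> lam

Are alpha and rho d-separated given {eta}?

There are 2 undirected paths between alpha and rho; checking each against the conditioning set {eta}:
Path 1: alpha ← eps → lam ← rho
  lam is a collider here and neither lam nor any of its descendants is conditioned on, so the collider stays closed — the path is blocked at lam.
Path 2: alpha ← eps → lam ← eta → rho
  lam is a collider here and neither lam nor any of its descendants is conditioned on, so the collider stays closed — the path is blocked at lam.
Since every path is blocked, d-separation holds.

Yes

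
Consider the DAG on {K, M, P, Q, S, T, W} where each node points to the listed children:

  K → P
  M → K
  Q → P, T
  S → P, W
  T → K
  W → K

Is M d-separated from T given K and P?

There are 3 undirected paths between M and T; checking each against the conditioning set {K, P}:
  1. M → K → P ← Q → T — K:chain[blocks]; P:collider[open]; Q:fork[open] ⇒ blocked
  2. M → K ← T — K:collider[open] ⇒ active
  3. M → K ← W ← S → P ← Q → T — K:collider[open]; W:chain[open]; S:fork[open]; P:collider[open]; Q:fork[open] ⇒ active
Since the path M → K ← T is active, M and T are not d-separated given {K, P}.

No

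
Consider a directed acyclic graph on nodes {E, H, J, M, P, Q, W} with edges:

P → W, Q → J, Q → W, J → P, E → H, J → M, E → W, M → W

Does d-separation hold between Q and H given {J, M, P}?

Yes

We examine all 3 paths between Q and H:
Path 1: Q → W ← E → H
  W is a collider here and neither W nor any of its descendants is conditioned on, so the collider stays closed — the path is blocked at W.
Path 2: Q → J → P → W ← E → H
  J is a chain here and J is conditioned on, so the path is blocked at J.
Path 3: Q → J → M → W ← E → H
  J is a chain here and J is conditioned on, so the path is blocked at J.
Every path is blocked, so Q and H are d-separated given {J, M, P}.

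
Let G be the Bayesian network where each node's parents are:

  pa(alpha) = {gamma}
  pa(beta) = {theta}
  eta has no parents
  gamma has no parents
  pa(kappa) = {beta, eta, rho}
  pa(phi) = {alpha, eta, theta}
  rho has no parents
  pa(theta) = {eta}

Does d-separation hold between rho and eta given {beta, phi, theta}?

We examine all 3 paths between rho and eta:
Path 1: rho → kappa ← eta
  kappa is a collider here and neither kappa nor any of its descendants is conditioned on, so the collider stays closed — the path is blocked at kappa.
Path 2: rho → kappa ← beta ← theta ← eta
  kappa is a collider here and neither kappa nor any of its descendants is conditioned on, so the collider stays closed — the path is blocked at kappa.
Path 3: rho → kappa ← beta ← theta → phi ← eta
  kappa is a collider here and neither kappa nor any of its descendants is conditioned on, so the collider stays closed — the path is blocked at kappa.
Since every path is blocked, d-separation holds.

Yes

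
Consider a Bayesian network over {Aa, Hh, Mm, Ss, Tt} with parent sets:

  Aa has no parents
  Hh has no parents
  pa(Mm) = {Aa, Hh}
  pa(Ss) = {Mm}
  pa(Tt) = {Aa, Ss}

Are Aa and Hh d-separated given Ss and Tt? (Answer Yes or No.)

No

We examine all 2 paths between Aa and Hh:
Path 1: Aa → Mm ← Hh
  Mm is a collider and its descendant Ss is conditioned on, which opens it — no node blocks this path, so it is active.
Path 2: Aa → Tt ← Ss ← Mm ← Hh
  Ss is a chain here and Ss is conditioned on, so the path is blocked at Ss.
Since the path Aa → Mm ← Hh is active, Aa and Hh are not d-separated given {Ss, Tt}.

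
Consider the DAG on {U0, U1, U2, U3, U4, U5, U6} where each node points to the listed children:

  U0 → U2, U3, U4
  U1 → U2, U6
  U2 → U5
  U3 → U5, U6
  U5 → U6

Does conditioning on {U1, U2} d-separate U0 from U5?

No — U0 and U5 are not d-separated given {U1, U2}.

We examine all 6 paths between U0 and U5:
  1. U0 → U2 → U5 — U2:chain[blocks] ⇒ blocked
  2. U0 → U2 ← U1 → U6 ← U5 — U2:collider[open]; U1:fork[blocks]; U6:collider[blocks] ⇒ blocked
  3. U0 → U2 ← U1 → U6 ← U3 → U5 — U2:collider[open]; U1:fork[blocks]; U6:collider[blocks]; U3:fork[open] ⇒ blocked
  4. U0 → U3 → U5 — U3:chain[open] ⇒ active
  5. U0 → U3 → U6 ← U5 — U3:chain[open]; U6:collider[blocks] ⇒ blocked
  6. U0 → U3 → U6 ← U1 → U2 → U5 — U3:chain[open]; U6:collider[blocks]; U1:fork[blocks]; U2:chain[blocks] ⇒ blocked
Since the path U0 → U3 → U5 is active, U0 and U5 are not d-separated given {U1, U2}.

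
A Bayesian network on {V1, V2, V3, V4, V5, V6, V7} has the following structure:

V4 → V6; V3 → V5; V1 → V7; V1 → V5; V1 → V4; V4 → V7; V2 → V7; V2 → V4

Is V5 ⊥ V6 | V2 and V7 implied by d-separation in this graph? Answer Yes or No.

No

3 paths connect V5 and V6; each must be blocked for d-separation to hold:
Path 1: V5 ← V1 → V4 → V6
  V1 is a fork and V1 is not conditioned on; V4 is a chain and V4 is not conditioned on — no node blocks this path, so it is active.
Path 2: V5 ← V1 → V7 ← V4 → V6
  V1 is a fork and V1 is not conditioned on; V7 is a collider and V7 is conditioned on, which opens it; V4 is a fork and V4 is not conditioned on — no node blocks this path, so it is active.
Path 3: V5 ← V1 → V7 ← V2 → V4 → V6
  V2 is a fork here and V2 is conditioned on, so the path is blocked at V2.
Because an active path exists, V5 and V6 are not d-separated.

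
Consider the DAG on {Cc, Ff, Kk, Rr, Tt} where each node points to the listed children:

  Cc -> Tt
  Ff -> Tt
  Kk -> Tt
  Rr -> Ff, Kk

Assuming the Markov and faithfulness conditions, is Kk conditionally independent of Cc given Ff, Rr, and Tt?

No

2 paths connect Kk and Cc; each must be blocked for d-separation to hold:
Path 1: Kk → Tt ← Cc
  Tt is a collider and Tt is conditioned on, which opens it — no node blocks this path, so it is active.
Path 2: Kk ← Rr → Ff → Tt ← Cc
  Rr is a fork here and Rr is conditioned on, so the path is blocked at Rr.
Because an active path exists, Kk and Cc are not d-separated.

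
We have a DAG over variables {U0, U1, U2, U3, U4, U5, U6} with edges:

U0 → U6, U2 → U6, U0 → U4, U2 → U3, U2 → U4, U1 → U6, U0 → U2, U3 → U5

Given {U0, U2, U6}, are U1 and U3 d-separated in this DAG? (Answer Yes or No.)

Yes — U1 and U3 are d-separated given {U0, U2, U6}.

3 paths connect U1 and U3; each must be blocked for d-separation to hold:
Path 1: U1 → U6 ← U0 → U4 ← U2 → U3
  U0 is a fork here and U0 is conditioned on, so the path is blocked at U0.
Path 2: U1 → U6 ← U0 → U2 → U3
  U0 is a fork here and U0 is conditioned on, so the path is blocked at U0.
Path 3: U1 → U6 ← U2 → U3
  U2 is a fork here and U2 is conditioned on, so the path is blocked at U2.
Since every path is blocked, d-separation holds.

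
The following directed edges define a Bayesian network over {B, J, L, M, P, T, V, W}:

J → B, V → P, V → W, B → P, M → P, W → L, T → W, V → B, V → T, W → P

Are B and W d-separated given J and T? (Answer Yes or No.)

Enumerating the 6 paths from B to W and testing each for blocking by {J, T}:
Path 1: B ← V → T → W
  T is a chain here and T is conditioned on, so the path is blocked at T.
Path 2: B ← V → W
  V is a fork and V is not conditioned on — no node blocks this path, so it is active.
Path 3: B ← V → P ← W
  P is a collider here and neither P nor any of its descendants is conditioned on, so the collider stays closed — the path is blocked at P.
Path 4: B → P ← W
  P is a collider here and neither P nor any of its descendants is conditioned on, so the collider stays closed — the path is blocked at P.
Path 5: B → P ← V → T → W
  P is a collider here and neither P nor any of its descendants is conditioned on, so the collider stays closed — the path is blocked at P.
Path 6: B → P ← V → W
  P is a collider here and neither P nor any of its descendants is conditioned on, so the collider stays closed — the path is blocked at P.
Since the path B ← V → W is active, B and W are not d-separated given {J, T}.

No — B and W are not d-separated given {J, T}.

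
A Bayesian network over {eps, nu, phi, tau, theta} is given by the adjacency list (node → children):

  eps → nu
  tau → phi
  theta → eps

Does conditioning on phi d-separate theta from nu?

No

The only undirected path from theta to nu is:
  1. theta → eps → nu — eps:chain[open] ⇒ active
Since the path theta → eps → nu is active, theta and nu are not d-separated given {phi}.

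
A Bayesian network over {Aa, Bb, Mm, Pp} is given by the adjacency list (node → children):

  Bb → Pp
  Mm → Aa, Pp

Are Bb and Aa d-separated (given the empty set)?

The only undirected path from Bb to Aa is:
Path 1: Bb → Pp ← Mm → Aa
  Pp is a collider here and neither Pp nor any of its descendants is conditioned on, so the collider stays closed — the path is blocked at Pp.
Since every path is blocked, d-separation holds.

Yes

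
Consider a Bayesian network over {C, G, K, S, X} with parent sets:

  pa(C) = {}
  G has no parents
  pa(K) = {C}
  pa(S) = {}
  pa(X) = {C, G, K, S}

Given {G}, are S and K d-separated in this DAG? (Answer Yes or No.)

Enumerating the 2 paths from S to K and testing each for blocking by {G}:
Path 1: S → X ← K
  X is a collider here and neither X nor any of its descendants is conditioned on, so the collider stays closed — the path is blocked at X.
Path 2: S → X ← C → K
  X is a collider here and neither X nor any of its descendants is conditioned on, so the collider stays closed — the path is blocked at X.
All paths are blocked; S ⊥ K | {G} holds.

Yes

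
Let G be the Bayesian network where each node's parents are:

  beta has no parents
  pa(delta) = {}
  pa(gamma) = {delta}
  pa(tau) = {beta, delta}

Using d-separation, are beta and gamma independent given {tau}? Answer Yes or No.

The only undirected path from beta to gamma is:
Path 1: beta → tau ← delta → gamma
  tau is a collider and tau is conditioned on, which opens it; delta is a fork and delta is not conditioned on — no node blocks this path, so it is active.
At least one path is unblocked, so d-separation fails.

No — beta and gamma are not d-separated given {tau}.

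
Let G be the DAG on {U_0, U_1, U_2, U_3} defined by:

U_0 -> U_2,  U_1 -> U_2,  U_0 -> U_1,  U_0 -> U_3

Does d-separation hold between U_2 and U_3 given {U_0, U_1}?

Yes

Enumerating the 2 paths from U_2 to U_3 and testing each for blocking by {U_0, U_1}:
Path 1: U_2 ← U_0 → U_3
  U_0 is a fork here and U_0 is conditioned on, so the path is blocked at U_0.
Path 2: U_2 ← U_1 ← U_0 → U_3
  U_1 is a chain here and U_1 is conditioned on, so the path is blocked at U_1.
Every path is blocked, so U_2 and U_3 are d-separated given {U_0, U_1}.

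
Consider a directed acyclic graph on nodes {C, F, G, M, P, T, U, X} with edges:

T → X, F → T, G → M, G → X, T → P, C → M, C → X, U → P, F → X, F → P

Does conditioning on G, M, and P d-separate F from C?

We examine all 6 paths between F and C:
Path 1: F → X ← C
  X is a collider here and neither X nor any of its descendants is conditioned on, so the collider stays closed — the path is blocked at X.
Path 2: F → X ← G → M ← C
  X is a collider here and neither X nor any of its descendants is conditioned on, so the collider stays closed — the path is blocked at X.
Path 3: F → P ← T → X ← C
  X is a collider here and neither X nor any of its descendants is conditioned on, so the collider stays closed — the path is blocked at X.
Path 4: F → P ← T → X ← G → M ← C
  X is a collider here and neither X nor any of its descendants is conditioned on, so the collider stays closed — the path is blocked at X.
Path 5: F → T → X ← C
  X is a collider here and neither X nor any of its descendants is conditioned on, so the collider stays closed — the path is blocked at X.
Path 6: F → T → X ← G → M ← C
  X is a collider here and neither X nor any of its descendants is conditioned on, so the collider stays closed — the path is blocked at X.
Every path is blocked, so F and C are d-separated given {G, M, P}.

Yes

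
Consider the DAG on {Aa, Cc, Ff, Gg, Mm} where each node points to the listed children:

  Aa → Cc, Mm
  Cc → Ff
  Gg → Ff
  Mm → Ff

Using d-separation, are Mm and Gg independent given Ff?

There are 2 undirected paths between Mm and Gg; checking each against the conditioning set {Ff}:
Path 1: Mm ← Aa → Cc → Ff ← Gg
  Aa is a fork and Aa is not conditioned on; Cc is a chain and Cc is not conditioned on; Ff is a collider and Ff is conditioned on, which opens it — no node blocks this path, so it is active.
Path 2: Mm → Ff ← Gg
  Ff is a collider and Ff is conditioned on, which opens it — no node blocks this path, so it is active.
Since the path Mm ← Aa → Cc → Ff ← Gg is active, Mm and Gg are not d-separated given {Ff}.

No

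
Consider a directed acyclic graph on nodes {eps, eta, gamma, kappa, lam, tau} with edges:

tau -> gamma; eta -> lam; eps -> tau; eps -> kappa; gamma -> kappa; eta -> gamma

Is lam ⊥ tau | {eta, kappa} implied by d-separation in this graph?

There are 2 undirected paths between lam and tau; checking each against the conditioning set {eta, kappa}:
Path 1: lam ← eta → gamma ← tau
  eta is a fork here and eta is conditioned on, so the path is blocked at eta.
Path 2: lam ← eta → gamma → kappa ← eps → tau
  eta is a fork here and eta is conditioned on, so the path is blocked at eta.
All paths are blocked; lam ⊥ tau | {eta, kappa} holds.

Yes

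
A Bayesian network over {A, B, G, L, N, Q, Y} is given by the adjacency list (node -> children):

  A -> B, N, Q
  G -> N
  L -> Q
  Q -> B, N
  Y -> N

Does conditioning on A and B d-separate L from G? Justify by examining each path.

There are 3 undirected paths between L and G; checking each against the conditioning set {A, B}:
  1. L → Q → B ← A → N ← G — Q:chain[open]; B:collider[open]; A:fork[blocks]; N:collider[blocks] ⇒ blocked
  2. L → Q ← A → N ← G — Q:collider[open]; A:fork[blocks]; N:collider[blocks] ⇒ blocked
  3. L → Q → N ← G — Q:chain[open]; N:collider[blocks] ⇒ blocked
All paths are blocked; L ⊥ G | {A, B} holds.

Yes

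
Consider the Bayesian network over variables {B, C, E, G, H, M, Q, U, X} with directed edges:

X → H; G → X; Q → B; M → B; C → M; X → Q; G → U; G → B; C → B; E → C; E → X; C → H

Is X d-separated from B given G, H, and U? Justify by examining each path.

No

Enumerating the 6 paths from X to B and testing each for blocking by {G, H, U}:
  1. X → H ← C → B — H:collider[open]; C:fork[open] ⇒ active
  2. X → H ← C → M → B — H:collider[open]; C:fork[open]; M:chain[open] ⇒ active
  3. X ← E → C → B — E:fork[open]; C:chain[open] ⇒ active
  4. X ← E → C → M → B — E:fork[open]; C:chain[open]; M:chain[open] ⇒ active
  5. X → Q → B — Q:chain[open] ⇒ active
  6. X ← G → B — G:fork[blocks] ⇒ blocked
Because an active path exists, X and B are not d-separated.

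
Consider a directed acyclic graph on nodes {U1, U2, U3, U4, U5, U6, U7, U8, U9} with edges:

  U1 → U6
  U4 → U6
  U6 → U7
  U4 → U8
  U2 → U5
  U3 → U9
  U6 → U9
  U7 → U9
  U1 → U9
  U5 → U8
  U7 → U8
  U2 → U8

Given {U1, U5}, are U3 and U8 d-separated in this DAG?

6 paths connect U3 and U8; each must be blocked for d-separation to hold:
Path 1: U3 → U9 ← U7 → U8
  U9 is a collider here and neither U9 nor any of its descendants is conditioned on, so the collider stays closed — the path is blocked at U9.
Path 2: U3 → U9 ← U7 ← U6 ← U4 → U8
  U9 is a collider here and neither U9 nor any of its descendants is conditioned on, so the collider stays closed — the path is blocked at U9.
Path 3: U3 → U9 ← U6 ← U4 → U8
  U9 is a collider here and neither U9 nor any of its descendants is conditioned on, so the collider stays closed — the path is blocked at U9.
Path 4: U3 → U9 ← U6 → U7 → U8
  U9 is a collider here and neither U9 nor any of its descendants is conditioned on, so the collider stays closed — the path is blocked at U9.
Path 5: U3 → U9 ← U1 → U6 ← U4 → U8
  U9 is a collider here and neither U9 nor any of its descendants is conditioned on, so the collider stays closed — the path is blocked at U9.
Path 6: U3 → U9 ← U1 → U6 → U7 → U8
  U9 is a collider here and neither U9 nor any of its descendants is conditioned on, so the collider stays closed — the path is blocked at U9.
Every path is blocked, so U3 and U8 are d-separated given {U1, U5}.

Yes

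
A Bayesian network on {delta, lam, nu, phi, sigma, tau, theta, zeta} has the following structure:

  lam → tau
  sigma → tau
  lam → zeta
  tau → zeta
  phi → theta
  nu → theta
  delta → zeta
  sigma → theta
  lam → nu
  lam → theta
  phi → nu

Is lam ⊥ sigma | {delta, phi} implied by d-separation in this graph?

Yes

Enumerating the 5 paths from lam to sigma and testing each for blocking by {delta, phi}:
Path 1: lam → theta ← sigma
  theta is a collider here and neither theta nor any of its descendants is conditioned on, so the collider stays closed — the path is blocked at theta.
Path 2: lam → nu → theta ← sigma
  theta is a collider here and neither theta nor any of its descendants is conditioned on, so the collider stays closed — the path is blocked at theta.
Path 3: lam → nu ← phi → theta ← sigma
  nu is a collider here and neither nu nor any of its descendants is conditioned on, so the collider stays closed — the path is blocked at nu.
Path 4: lam → tau ← sigma
  tau is a collider here and neither tau nor any of its descendants is conditioned on, so the collider stays closed — the path is blocked at tau.
Path 5: lam → zeta ← tau ← sigma
  zeta is a collider here and neither zeta nor any of its descendants is conditioned on, so the collider stays closed — the path is blocked at zeta.
Every path is blocked, so lam and sigma are d-separated given {delta, phi}.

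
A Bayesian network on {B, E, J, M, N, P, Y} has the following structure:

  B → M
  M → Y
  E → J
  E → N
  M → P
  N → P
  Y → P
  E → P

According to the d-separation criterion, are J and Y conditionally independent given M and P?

No

We examine all 4 paths between J and Y:
  1. J ← E → N → P ← Y — E:fork[open]; N:chain[open]; P:collider[open] ⇒ active
  2. J ← E → N → P ← M → Y — E:fork[open]; N:chain[open]; P:collider[open]; M:fork[blocks] ⇒ blocked
  3. J ← E → P ← Y — E:fork[open]; P:collider[open] ⇒ active
  4. J ← E → P ← M → Y — E:fork[open]; P:collider[open]; M:fork[blocks] ⇒ blocked
Since the path J ← E → N → P ← Y is active, J and Y are not d-separated given {M, P}.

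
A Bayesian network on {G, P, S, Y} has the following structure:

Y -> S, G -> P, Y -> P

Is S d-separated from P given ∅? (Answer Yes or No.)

No

There is one path between S and P:
  1. S ← Y → P — Y:fork[open] ⇒ active
Since the path S ← Y → P is active, S and P are not d-separated given ∅.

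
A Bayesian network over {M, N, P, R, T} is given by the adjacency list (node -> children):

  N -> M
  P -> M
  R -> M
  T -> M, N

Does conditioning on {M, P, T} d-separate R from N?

No

There are 2 undirected paths between R and N; checking each against the conditioning set {M, P, T}:
  1. R → M ← N — M:collider[open] ⇒ active
  2. R → M ← T → N — M:collider[open]; T:fork[blocks] ⇒ blocked
Since the path R → M ← N is active, R and N are not d-separated given {M, P, T}.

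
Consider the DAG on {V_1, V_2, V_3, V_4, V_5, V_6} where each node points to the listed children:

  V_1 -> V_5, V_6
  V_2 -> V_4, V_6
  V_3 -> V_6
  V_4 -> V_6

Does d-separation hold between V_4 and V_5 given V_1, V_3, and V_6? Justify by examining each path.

Yes

Enumerating the 2 paths from V_4 to V_5 and testing each for blocking by {V_1, V_3, V_6}:
Path 1: V_4 ← V_2 → V_6 ← V_1 → V_5
  V_1 is a fork here and V_1 is conditioned on, so the path is blocked at V_1.
Path 2: V_4 → V_6 ← V_1 → V_5
  V_1 is a fork here and V_1 is conditioned on, so the path is blocked at V_1.
Every path is blocked, so V_4 and V_5 are d-separated given {V_1, V_3, V_6}.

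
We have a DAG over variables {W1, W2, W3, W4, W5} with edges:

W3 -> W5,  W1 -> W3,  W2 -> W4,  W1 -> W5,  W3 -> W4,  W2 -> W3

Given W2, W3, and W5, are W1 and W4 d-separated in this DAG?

Enumerating the 4 paths from W1 to W4 and testing each for blocking by {W2, W3, W5}:
Path 1: W1 → W3 ← W2 → W4
  W2 is a fork here and W2 is conditioned on, so the path is blocked at W2.
Path 2: W1 → W3 → W4
  W3 is a chain here and W3 is conditioned on, so the path is blocked at W3.
Path 3: W1 → W5 ← W3 ← W2 → W4
  W3 is a chain here and W3 is conditioned on, so the path is blocked at W3.
Path 4: W1 → W5 ← W3 → W4
  W3 is a fork here and W3 is conditioned on, so the path is blocked at W3.
Since every path is blocked, d-separation holds.

Yes — W1 and W4 are d-separated given {W2, W3, W5}.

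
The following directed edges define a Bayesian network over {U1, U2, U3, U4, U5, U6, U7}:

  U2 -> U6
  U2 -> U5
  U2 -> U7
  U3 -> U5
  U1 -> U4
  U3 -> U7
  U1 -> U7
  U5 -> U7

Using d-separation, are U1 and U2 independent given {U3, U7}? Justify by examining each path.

No

There are 3 undirected paths between U1 and U2; checking each against the conditioning set {U3, U7}:
Path 1: U1 → U7 ← U3 → U5 ← U2
  U3 is a fork here and U3 is conditioned on, so the path is blocked at U3.
Path 2: U1 → U7 ← U2
  U7 is a collider and U7 is conditioned on, which opens it — no node blocks this path, so it is active.
Path 3: U1 → U7 ← U5 ← U2
  U7 is a collider and U7 is conditioned on, which opens it; U5 is a chain and U5 is not conditioned on — no node blocks this path, so it is active.
At least one path is unblocked, so d-separation fails.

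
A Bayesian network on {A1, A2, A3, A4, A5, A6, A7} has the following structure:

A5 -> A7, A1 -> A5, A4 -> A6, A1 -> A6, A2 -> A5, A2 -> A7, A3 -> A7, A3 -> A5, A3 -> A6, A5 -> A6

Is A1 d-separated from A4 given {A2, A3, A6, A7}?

We examine all 5 paths between A1 and A4:
  1. A1 → A6 ← A4 — A6:collider[open] ⇒ active
  2. A1 → A5 → A7 ← A3 → A6 ← A4 — A5:chain[open]; A7:collider[open]; A3:fork[blocks]; A6:collider[open] ⇒ blocked
  3. A1 → A5 ← A3 → A6 ← A4 — A5:collider[open]; A3:fork[blocks]; A6:collider[open] ⇒ blocked
  4. A1 → A5 → A6 ← A4 — A5:chain[open]; A6:collider[open] ⇒ active
  5. A1 → A5 ← A2 → A7 ← A3 → A6 ← A4 — A5:collider[open]; A2:fork[blocks]; A7:collider[open]; A3:fork[blocks]; A6:collider[open] ⇒ blocked
At least one path is unblocked, so d-separation fails.

No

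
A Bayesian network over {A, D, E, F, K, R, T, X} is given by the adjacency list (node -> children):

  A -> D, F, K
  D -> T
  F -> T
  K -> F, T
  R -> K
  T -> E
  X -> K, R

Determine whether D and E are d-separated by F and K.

Enumerating the 5 paths from D to E and testing each for blocking by {F, K}:
Path 1: D → T → E
  T is a chain and T is not conditioned on — no node blocks this path, so it is active.
Path 2: D ← A → F → T → E
  F is a chain here and F is conditioned on, so the path is blocked at F.
Path 3: D ← A → F ← K → T → E
  K is a fork here and K is conditioned on, so the path is blocked at K.
Path 4: D ← A → K → T → E
  K is a chain here and K is conditioned on, so the path is blocked at K.
Path 5: D ← A → K → F → T → E
  K is a chain here and K is conditioned on, so the path is blocked at K.
At least one path is unblocked, so d-separation fails.

No — D and E are not d-separated given {F, K}.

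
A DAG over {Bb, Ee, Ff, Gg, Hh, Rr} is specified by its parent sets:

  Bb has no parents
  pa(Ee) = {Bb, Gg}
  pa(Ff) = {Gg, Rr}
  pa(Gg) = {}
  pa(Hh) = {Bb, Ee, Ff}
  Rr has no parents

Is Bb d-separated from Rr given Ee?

There are 4 undirected paths between Bb and Rr; checking each against the conditioning set {Ee}:
  1. Bb → Hh ← Ee ← Gg → Ff ← Rr — Hh:collider[blocks]; Ee:chain[blocks]; Gg:fork[open]; Ff:collider[blocks] ⇒ blocked
  2. Bb → Hh ← Ff ← Rr — Hh:collider[blocks]; Ff:chain[open] ⇒ blocked
  3. Bb → Ee → Hh ← Ff ← Rr — Ee:chain[blocks]; Hh:collider[blocks]; Ff:chain[open] ⇒ blocked
  4. Bb → Ee ← Gg → Ff ← Rr — Ee:collider[open]; Gg:fork[open]; Ff:collider[blocks] ⇒ blocked
Since every path is blocked, d-separation holds.

Yes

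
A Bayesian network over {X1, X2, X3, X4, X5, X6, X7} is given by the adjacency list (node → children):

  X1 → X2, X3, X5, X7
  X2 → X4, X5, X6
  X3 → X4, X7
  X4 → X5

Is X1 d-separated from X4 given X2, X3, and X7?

We examine all 6 paths between X1 and X4:
  1. X1 → X2 → X5 ← X4 — X2:chain[blocks]; X5:collider[blocks] ⇒ blocked
  2. X1 → X2 → X4 — X2:chain[blocks] ⇒ blocked
  3. X1 → X5 ← X2 → X4 — X5:collider[blocks]; X2:fork[blocks] ⇒ blocked
  4. X1 → X5 ← X4 — X5:collider[blocks] ⇒ blocked
  5. X1 → X3 → X4 — X3:chain[blocks] ⇒ blocked
  6. X1 → X7 ← X3 → X4 — X7:collider[open]; X3:fork[blocks] ⇒ blocked
Every path is blocked, so X1 and X4 are d-separated given {X2, X3, X7}.

Yes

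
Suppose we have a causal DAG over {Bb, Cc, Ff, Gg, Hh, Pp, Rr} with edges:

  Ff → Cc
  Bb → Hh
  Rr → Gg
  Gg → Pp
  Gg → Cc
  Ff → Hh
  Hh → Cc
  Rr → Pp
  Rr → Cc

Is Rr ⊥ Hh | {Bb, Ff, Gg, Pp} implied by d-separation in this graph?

Yes

Enumerating the 6 paths from Rr to Hh and testing each for blocking by {Bb, Ff, Gg, Pp}:
  1. Rr → Pp ← Gg → Cc ← Ff → Hh — Pp:collider[open]; Gg:fork[blocks]; Cc:collider[blocks]; Ff:fork[blocks] ⇒ blocked
  2. Rr → Pp ← Gg → Cc ← Hh — Pp:collider[open]; Gg:fork[blocks]; Cc:collider[blocks] ⇒ blocked
  3. Rr → Gg → Cc ← Ff → Hh — Gg:chain[blocks]; Cc:collider[blocks]; Ff:fork[blocks] ⇒ blocked
  4. Rr → Gg → Cc ← Hh — Gg:chain[blocks]; Cc:collider[blocks] ⇒ blocked
  5. Rr → Cc ← Ff → Hh — Cc:collider[blocks]; Ff:fork[blocks] ⇒ blocked
  6. Rr → Cc ← Hh — Cc:collider[blocks] ⇒ blocked
All paths are blocked; Rr ⊥ Hh | {Bb, Ff, Gg, Pp} holds.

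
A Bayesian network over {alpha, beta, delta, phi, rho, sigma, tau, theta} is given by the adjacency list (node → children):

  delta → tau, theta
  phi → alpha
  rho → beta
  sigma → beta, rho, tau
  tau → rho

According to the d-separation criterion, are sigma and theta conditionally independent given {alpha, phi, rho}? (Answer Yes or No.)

We examine all 3 paths between sigma and theta:
Path 1: sigma → tau ← delta → theta
  tau is a collider and its descendant rho is conditioned on, which opens it; delta is a fork and delta is not conditioned on — no node blocks this path, so it is active.
Path 2: sigma → beta ← rho ← tau ← delta → theta
  beta is a collider here and neither beta nor any of its descendants is conditioned on, so the collider stays closed — the path is blocked at beta.
Path 3: sigma → rho ← tau ← delta → theta
  rho is a collider and rho is conditioned on, which opens it; tau is a chain and tau is not conditioned on; delta is a fork and delta is not conditioned on — no node blocks this path, so it is active.
At least one path is unblocked, so d-separation fails.

No — sigma and theta are not d-separated given {alpha, phi, rho}.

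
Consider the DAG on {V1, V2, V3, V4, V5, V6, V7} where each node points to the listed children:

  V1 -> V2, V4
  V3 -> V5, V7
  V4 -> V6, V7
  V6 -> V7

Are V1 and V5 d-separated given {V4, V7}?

Yes

There are 2 undirected paths between V1 and V5; checking each against the conditioning set {V4, V7}:
  1. V1 → V4 → V6 → V7 ← V3 → V5 — V4:chain[blocks]; V6:chain[open]; V7:collider[open]; V3:fork[open] ⇒ blocked
  2. V1 → V4 → V7 ← V3 → V5 — V4:chain[blocks]; V7:collider[open]; V3:fork[open] ⇒ blocked
Since every path is blocked, d-separation holds.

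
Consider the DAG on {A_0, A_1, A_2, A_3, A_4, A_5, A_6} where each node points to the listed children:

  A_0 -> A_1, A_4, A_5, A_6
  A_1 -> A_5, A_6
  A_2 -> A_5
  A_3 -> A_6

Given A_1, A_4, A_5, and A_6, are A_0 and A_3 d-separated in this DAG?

No

3 paths connect A_0 and A_3; each must be blocked for d-separation to hold:
  1. A_0 → A_5 ← A_1 → A_6 ← A_3 — A_5:collider[open]; A_1:fork[blocks]; A_6:collider[open] ⇒ blocked
  2. A_0 → A_6 ← A_3 — A_6:collider[open] ⇒ active
  3. A_0 → A_1 → A_6 ← A_3 — A_1:chain[blocks]; A_6:collider[open] ⇒ blocked
Since the path A_0 → A_6 ← A_3 is active, A_0 and A_3 are not d-separated given {A_1, A_4, A_5, A_6}.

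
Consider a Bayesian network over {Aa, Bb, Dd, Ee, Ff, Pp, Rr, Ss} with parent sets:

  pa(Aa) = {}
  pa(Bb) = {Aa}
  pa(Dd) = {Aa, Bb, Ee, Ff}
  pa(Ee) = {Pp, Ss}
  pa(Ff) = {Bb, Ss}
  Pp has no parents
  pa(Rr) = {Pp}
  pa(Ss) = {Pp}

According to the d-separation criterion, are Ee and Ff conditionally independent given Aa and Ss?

Yes

We examine all 5 paths between Ee and Ff:
Path 1: Ee ← Pp → Ss → Ff
  Ss is a chain here and Ss is conditioned on, so the path is blocked at Ss.
Path 2: Ee → Dd ← Ff
  Dd is a collider here and neither Dd nor any of its descendants is conditioned on, so the collider stays closed — the path is blocked at Dd.
Path 3: Ee → Dd ← Aa → Bb → Ff
  Dd is a collider here and neither Dd nor any of its descendants is conditioned on, so the collider stays closed — the path is blocked at Dd.
Path 4: Ee → Dd ← Bb → Ff
  Dd is a collider here and neither Dd nor any of its descendants is conditioned on, so the collider stays closed — the path is blocked at Dd.
Path 5: Ee ← Ss → Ff
  Ss is a fork here and Ss is conditioned on, so the path is blocked at Ss.
Every path is blocked, so Ee and Ff are d-separated given {Aa, Ss}.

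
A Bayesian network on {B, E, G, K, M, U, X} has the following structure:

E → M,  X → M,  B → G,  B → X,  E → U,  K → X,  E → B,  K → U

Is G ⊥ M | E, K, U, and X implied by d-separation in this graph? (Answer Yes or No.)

Yes — G and M are d-separated given {E, K, U, X}.

Enumerating the 4 paths from G to M and testing each for blocking by {E, K, U, X}:
Path 1: G ← B → X ← K → U ← E → M
  K is a fork here and K is conditioned on, so the path is blocked at K.
Path 2: G ← B → X → M
  X is a chain here and X is conditioned on, so the path is blocked at X.
Path 3: G ← B ← E → M
  E is a fork here and E is conditioned on, so the path is blocked at E.
Path 4: G ← B ← E → U ← K → X → M
  E is a fork here and E is conditioned on, so the path is blocked at E.
All paths are blocked; G ⊥ M | {E, K, U, X} holds.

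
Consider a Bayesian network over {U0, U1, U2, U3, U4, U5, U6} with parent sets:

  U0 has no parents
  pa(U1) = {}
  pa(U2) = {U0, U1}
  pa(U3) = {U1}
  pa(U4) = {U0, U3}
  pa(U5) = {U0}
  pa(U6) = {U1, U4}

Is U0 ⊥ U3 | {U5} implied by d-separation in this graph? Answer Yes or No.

4 paths connect U0 and U3; each must be blocked for d-separation to hold:
Path 1: U0 → U2 ← U1 → U3
  U2 is a collider here and neither U2 nor any of its descendants is conditioned on, so the collider stays closed — the path is blocked at U2.
Path 2: U0 → U2 ← U1 → U6 ← U4 ← U3
  U2 is a collider here and neither U2 nor any of its descendants is conditioned on, so the collider stays closed — the path is blocked at U2.
Path 3: U0 → U4 ← U3
  U4 is a collider here and neither U4 nor any of its descendants is conditioned on, so the collider stays closed — the path is blocked at U4.
Path 4: U0 → U4 → U6 ← U1 → U3
  U6 is a collider here and neither U6 nor any of its descendants is conditioned on, so the collider stays closed — the path is blocked at U6.
All paths are blocked; U0 ⊥ U3 | {U5} holds.

Yes — U0 and U3 are d-separated given {U5}.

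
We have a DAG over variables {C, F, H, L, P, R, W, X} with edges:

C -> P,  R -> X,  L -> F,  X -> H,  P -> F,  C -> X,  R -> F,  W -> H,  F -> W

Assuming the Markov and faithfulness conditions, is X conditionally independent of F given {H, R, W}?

3 paths connect X and F; each must be blocked for d-separation to hold:
  1. X ← C → P → F — C:fork[open]; P:chain[open] ⇒ active
  2. X ← R → F — R:fork[blocks] ⇒ blocked
  3. X → H ← W ← F — H:collider[open]; W:chain[blocks] ⇒ blocked
Since the path X ← C → P → F is active, X and F are not d-separated given {H, R, W}.

No — X and F are not d-separated given {H, R, W}.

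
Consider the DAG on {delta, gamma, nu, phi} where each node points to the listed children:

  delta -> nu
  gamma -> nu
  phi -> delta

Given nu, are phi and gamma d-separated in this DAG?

No

The only undirected path from phi to gamma is:
Path 1: phi → delta → nu ← gamma
  delta is a chain and delta is not conditioned on; nu is a collider and nu is conditioned on, which opens it — no node blocks this path, so it is active.
At least one path is unblocked, so d-separation fails.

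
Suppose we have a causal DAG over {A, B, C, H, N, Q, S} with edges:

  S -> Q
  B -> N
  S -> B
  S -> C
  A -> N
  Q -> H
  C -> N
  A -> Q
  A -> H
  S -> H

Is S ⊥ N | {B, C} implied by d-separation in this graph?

Yes

There are 6 undirected paths between S and N; checking each against the conditioning set {B, C}:
  1. S → H ← A → N — H:collider[blocks]; A:fork[open] ⇒ blocked
  2. S → H ← Q ← A → N — H:collider[blocks]; Q:chain[open]; A:fork[open] ⇒ blocked
  3. S → B → N — B:chain[blocks] ⇒ blocked
  4. S → C → N — C:chain[blocks] ⇒ blocked
  5. S → Q → H ← A → N — Q:chain[open]; H:collider[blocks]; A:fork[open] ⇒ blocked
  6. S → Q ← A → N — Q:collider[blocks]; A:fork[open] ⇒ blocked
Every path is blocked, so S and N are d-separated given {B, C}.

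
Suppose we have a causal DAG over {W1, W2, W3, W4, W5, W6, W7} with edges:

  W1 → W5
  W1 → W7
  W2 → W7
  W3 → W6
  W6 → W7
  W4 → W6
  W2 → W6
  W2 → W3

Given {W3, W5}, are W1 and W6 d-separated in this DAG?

We examine all 3 paths between W1 and W6:
Path 1: W1 → W7 ← W6
  W7 is a collider here and neither W7 nor any of its descendants is conditioned on, so the collider stays closed — the path is blocked at W7.
Path 2: W1 → W7 ← W2 → W6
  W7 is a collider here and neither W7 nor any of its descendants is conditioned on, so the collider stays closed — the path is blocked at W7.
Path 3: W1 → W7 ← W2 → W3 → W6
  W7 is a collider here and neither W7 nor any of its descendants is conditioned on, so the collider stays closed — the path is blocked at W7.
Since every path is blocked, d-separation holds.

Yes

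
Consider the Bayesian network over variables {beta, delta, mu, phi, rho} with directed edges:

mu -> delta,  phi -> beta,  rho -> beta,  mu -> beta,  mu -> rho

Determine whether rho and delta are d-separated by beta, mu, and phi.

We examine all 2 paths between rho and delta:
Path 1: rho ← mu → delta
  mu is a fork here and mu is conditioned on, so the path is blocked at mu.
Path 2: rho → beta ← mu → delta
  mu is a fork here and mu is conditioned on, so the path is blocked at mu.
Since every path is blocked, d-separation holds.

Yes — rho and delta are d-separated given {beta, mu, phi}.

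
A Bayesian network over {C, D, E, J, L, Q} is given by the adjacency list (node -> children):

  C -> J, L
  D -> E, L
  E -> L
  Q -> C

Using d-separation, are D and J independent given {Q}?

Yes — D and J are d-separated given {Q}.

2 paths connect D and J; each must be blocked for d-separation to hold:
  1. D → E → L ← C → J — E:chain[open]; L:collider[blocks]; C:fork[open] ⇒ blocked
  2. D → L ← C → J — L:collider[blocks]; C:fork[open] ⇒ blocked
Every path is blocked, so D and J are d-separated given {Q}.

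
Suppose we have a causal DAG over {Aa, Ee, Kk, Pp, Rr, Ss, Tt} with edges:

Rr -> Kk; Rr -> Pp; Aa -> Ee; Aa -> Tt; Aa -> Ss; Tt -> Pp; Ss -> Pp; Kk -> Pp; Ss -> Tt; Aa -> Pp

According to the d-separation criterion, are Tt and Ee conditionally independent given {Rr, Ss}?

There are 5 undirected paths between Tt and Ee; checking each against the conditioning set {Rr, Ss}:
Path 1: Tt → Pp ← Aa → Ee
  Pp is a collider here and neither Pp nor any of its descendants is conditioned on, so the collider stays closed — the path is blocked at Pp.
Path 2: Tt → Pp ← Ss ← Aa → Ee
  Pp is a collider here and neither Pp nor any of its descendants is conditioned on, so the collider stays closed — the path is blocked at Pp.
Path 3: Tt ← Aa → Ee
  Aa is a fork and Aa is not conditioned on — no node blocks this path, so it is active.
Path 4: Tt ← Ss → Pp ← Aa → Ee
  Ss is a fork here and Ss is conditioned on, so the path is blocked at Ss.
Path 5: Tt ← Ss ← Aa → Ee
  Ss is a chain here and Ss is conditioned on, so the path is blocked at Ss.
At least one path is unblocked, so d-separation fails.

No — Tt and Ee are not d-separated given {Rr, Ss}.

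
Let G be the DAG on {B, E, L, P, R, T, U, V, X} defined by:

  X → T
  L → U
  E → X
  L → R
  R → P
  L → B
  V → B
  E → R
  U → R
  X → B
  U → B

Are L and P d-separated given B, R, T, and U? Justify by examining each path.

There are 5 undirected paths between L and P; checking each against the conditioning set {B, R, T, U}:
  1. L → B ← U → R → P — B:collider[open]; U:fork[blocks]; R:chain[blocks] ⇒ blocked
  2. L → B ← X ← E → R → P — B:collider[open]; X:chain[open]; E:fork[open]; R:chain[blocks] ⇒ blocked
  3. L → U → B ← X ← E → R → P — U:chain[blocks]; B:collider[open]; X:chain[open]; E:fork[open]; R:chain[blocks] ⇒ blocked
  4. L → U → R → P — U:chain[blocks]; R:chain[blocks] ⇒ blocked
  5. L → R → P — R:chain[blocks] ⇒ blocked
Since every path is blocked, d-separation holds.

Yes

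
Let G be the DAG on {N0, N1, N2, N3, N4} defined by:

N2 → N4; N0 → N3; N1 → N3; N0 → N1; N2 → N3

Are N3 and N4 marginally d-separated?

Only one path connects N3 and N4:
Path 1: N3 ← N2 → N4
  N2 is a fork and N2 is not conditioned on — no node blocks this path, so it is active.
Since the path N3 ← N2 → N4 is active, N3 and N4 are not d-separated given ∅.

No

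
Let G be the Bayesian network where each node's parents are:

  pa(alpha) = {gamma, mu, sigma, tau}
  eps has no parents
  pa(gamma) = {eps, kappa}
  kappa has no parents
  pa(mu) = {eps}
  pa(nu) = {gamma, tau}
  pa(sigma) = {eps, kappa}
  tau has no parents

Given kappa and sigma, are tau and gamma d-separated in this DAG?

Yes

Enumerating the 6 paths from tau to gamma and testing each for blocking by {kappa, sigma}:
Path 1: tau → nu ← gamma
  nu is a collider here and neither nu nor any of its descendants is conditioned on, so the collider stays closed — the path is blocked at nu.
Path 2: tau → alpha ← gamma
  alpha is a collider here and neither alpha nor any of its descendants is conditioned on, so the collider stays closed — the path is blocked at alpha.
Path 3: tau → alpha ← sigma ← eps → gamma
  alpha is a collider here and neither alpha nor any of its descendants is conditioned on, so the collider stays closed — the path is blocked at alpha.
Path 4: tau → alpha ← sigma ← kappa → gamma
  alpha is a collider here and neither alpha nor any of its descendants is conditioned on, so the collider stays closed — the path is blocked at alpha.
Path 5: tau → alpha ← mu ← eps → gamma
  alpha is a collider here and neither alpha nor any of its descendants is conditioned on, so the collider stays closed — the path is blocked at alpha.
Path 6: tau → alpha ← mu ← eps → sigma ← kappa → gamma
  alpha is a collider here and neither alpha nor any of its descendants is conditioned on, so the collider stays closed — the path is blocked at alpha.
Every path is blocked, so tau and gamma are d-separated given {kappa, sigma}.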